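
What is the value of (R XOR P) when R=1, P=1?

Substituting: (1 XOR 1)
= 0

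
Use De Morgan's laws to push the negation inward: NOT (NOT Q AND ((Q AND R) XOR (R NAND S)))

Q OR NOT ((Q AND R) XOR (R NAND S))
De Morgan's: NOT(AND of terms) = OR of negations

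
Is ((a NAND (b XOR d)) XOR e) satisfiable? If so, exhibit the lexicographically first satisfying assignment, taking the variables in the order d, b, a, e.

d=0, b=0, a=0, e=0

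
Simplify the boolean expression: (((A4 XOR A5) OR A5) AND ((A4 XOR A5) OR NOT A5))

By distribution ((E OR v) AND (E OR NOT v) = E):
= (A4 XOR A5)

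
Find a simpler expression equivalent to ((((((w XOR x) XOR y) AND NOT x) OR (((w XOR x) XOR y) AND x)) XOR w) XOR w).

By XOR self-cancellation ((E XOR v) XOR v = E) then distribution ((E AND v) OR (E AND NOT v) = E):
= ((w XOR x) XOR y)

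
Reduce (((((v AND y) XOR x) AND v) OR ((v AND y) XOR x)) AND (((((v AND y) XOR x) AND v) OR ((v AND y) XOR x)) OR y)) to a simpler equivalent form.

By absorption (E AND (E OR v) = E) then absorption (E OR (E AND v) = E):
= ((v AND y) XOR x)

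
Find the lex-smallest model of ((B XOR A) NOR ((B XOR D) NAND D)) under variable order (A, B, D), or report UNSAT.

A=0, B=0, D=1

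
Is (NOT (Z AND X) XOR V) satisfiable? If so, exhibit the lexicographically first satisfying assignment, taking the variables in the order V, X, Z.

V=0, X=0, Z=0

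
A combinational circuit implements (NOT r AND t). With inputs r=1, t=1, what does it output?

Substituting: (NOT 1 AND 1)
= 0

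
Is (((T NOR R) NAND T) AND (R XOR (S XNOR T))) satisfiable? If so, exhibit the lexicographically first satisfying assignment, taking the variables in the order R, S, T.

R=0, S=0, T=0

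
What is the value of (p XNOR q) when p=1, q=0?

Substituting: (1 XNOR 0)
= 0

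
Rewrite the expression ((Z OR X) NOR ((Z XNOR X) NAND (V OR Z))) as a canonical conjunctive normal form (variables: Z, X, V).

(Z OR X OR V) AND (Z OR NOT X OR V) AND (Z OR NOT X OR NOT V) AND (NOT Z OR X OR V) AND (NOT Z OR X OR NOT V) AND (NOT Z OR NOT X OR V) AND (NOT Z OR NOT X OR NOT V)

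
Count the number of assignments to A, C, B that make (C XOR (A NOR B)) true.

Satisfying assignments: (0,0,0), (0,1,1), (1,1,0), (1,1,1)
Count: 4 out of 8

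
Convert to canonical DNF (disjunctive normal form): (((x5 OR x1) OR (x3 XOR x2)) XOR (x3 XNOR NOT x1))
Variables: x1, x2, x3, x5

(NOT x1 AND NOT x2 AND NOT x3 AND x5) OR (NOT x1 AND x2 AND NOT x3 AND NOT x5) OR (NOT x1 AND x2 AND NOT x3 AND x5) OR (NOT x1 AND x2 AND x3 AND NOT x5) OR (x1 AND NOT x2 AND x3 AND NOT x5) OR (x1 AND NOT x2 AND x3 AND x5) OR (x1 AND x2 AND x3 AND NOT x5) OR (x1 AND x2 AND x3 AND x5)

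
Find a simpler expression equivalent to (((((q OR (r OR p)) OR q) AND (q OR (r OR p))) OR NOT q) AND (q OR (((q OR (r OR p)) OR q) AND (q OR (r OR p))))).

By distribution ((E OR v) AND (E OR NOT v) = E) then absorption (E AND (E OR v) = E):
= (q OR (r OR p))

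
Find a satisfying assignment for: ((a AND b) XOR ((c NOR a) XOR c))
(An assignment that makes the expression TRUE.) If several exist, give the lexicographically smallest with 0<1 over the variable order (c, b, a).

c=0, b=0, a=0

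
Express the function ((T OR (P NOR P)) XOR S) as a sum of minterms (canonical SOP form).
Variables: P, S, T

Σm(0, 1, 5, 6) = (NOT P AND NOT S AND NOT T) OR (NOT P AND NOT S AND T) OR (P AND NOT S AND T) OR (P AND S AND NOT T)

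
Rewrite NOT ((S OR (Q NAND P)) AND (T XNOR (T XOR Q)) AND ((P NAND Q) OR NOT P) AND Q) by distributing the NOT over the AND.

NOT (S OR (Q NAND P)) OR NOT (T XNOR (T XOR Q)) OR NOT ((P NAND Q) OR NOT P) OR NOT Q
De Morgan's: NOT(AND of terms) = OR of negations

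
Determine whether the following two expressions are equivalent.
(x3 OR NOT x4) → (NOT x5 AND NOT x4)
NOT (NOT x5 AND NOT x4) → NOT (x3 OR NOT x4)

Yes, Contrapositive is always equivalent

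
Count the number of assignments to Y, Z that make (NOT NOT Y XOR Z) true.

Satisfying assignments: (0,1), (1,0)
Count: 2 out of 4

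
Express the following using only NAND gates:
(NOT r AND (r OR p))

(((r NAND r) NAND ((r NAND r) NAND (p NAND p))) NAND ((r NAND r) NAND ((r NAND r) NAND (p NAND p))))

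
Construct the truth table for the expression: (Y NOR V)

V | Y | Output
--------------
0 | 0 | 1
0 | 1 | 0
1 | 0 | 0
1 | 1 | 0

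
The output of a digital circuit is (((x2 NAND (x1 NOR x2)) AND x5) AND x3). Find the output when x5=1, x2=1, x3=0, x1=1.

Substituting: (((1 NAND (1 NOR 1)) AND 1) AND 0)
= 0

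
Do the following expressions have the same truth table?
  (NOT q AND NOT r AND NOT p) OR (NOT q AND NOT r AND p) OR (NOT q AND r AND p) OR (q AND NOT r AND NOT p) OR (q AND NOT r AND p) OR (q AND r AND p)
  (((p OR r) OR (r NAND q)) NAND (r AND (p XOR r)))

Yes, they are equivalent — the two output columns agree on all 8 assignments:
q | r | p | Expression 1 | Expression 2
---------------------------------------
0 | 0 | 0 | 1 | 1
0 | 0 | 1 | 1 | 1
0 | 1 | 0 | 0 | 0
0 | 1 | 1 | 1 | 1
1 | 0 | 0 | 1 | 1
1 | 0 | 1 | 1 | 1
1 | 1 | 0 | 0 | 0
1 | 1 | 1 | 1 | 1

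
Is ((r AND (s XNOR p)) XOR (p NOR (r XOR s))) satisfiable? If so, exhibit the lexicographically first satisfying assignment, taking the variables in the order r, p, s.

r=0, p=0, s=0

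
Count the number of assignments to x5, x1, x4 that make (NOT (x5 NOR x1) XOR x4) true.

Satisfying assignments: (0,0,1), (0,1,0), (1,0,0), (1,1,0)
Count: 4 out of 8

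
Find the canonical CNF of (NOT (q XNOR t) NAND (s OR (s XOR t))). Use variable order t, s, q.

(t OR NOT s OR NOT q) AND (NOT t OR s OR q) AND (NOT t OR NOT s OR q)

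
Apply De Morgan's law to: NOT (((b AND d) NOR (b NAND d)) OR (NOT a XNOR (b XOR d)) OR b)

NOT ((b AND d) NOR (b NAND d)) AND NOT (NOT a XNOR (b XOR d)) AND NOT b
De Morgan's: NOT(OR of terms) = AND of negations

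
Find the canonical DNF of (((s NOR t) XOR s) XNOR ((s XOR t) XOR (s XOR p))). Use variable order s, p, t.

(NOT s AND p AND NOT t) OR (NOT s AND p AND t) OR (s AND NOT p AND t) OR (s AND p AND NOT t)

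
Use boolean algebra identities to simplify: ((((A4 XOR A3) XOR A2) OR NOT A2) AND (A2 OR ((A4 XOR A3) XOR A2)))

By distribution ((E OR v) AND (E OR NOT v) = E):
= ((A4 XOR A3) XOR A2)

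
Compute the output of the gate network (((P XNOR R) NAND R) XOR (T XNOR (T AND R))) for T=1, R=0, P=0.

Substituting: (((0 XNOR 0) NAND 0) XOR (1 XNOR (1 AND 0)))
= 1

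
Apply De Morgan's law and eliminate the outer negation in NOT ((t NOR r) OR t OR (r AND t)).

NOT (t NOR r) AND NOT t AND NOT (r AND t)
De Morgan's: NOT(OR of terms) = AND of negations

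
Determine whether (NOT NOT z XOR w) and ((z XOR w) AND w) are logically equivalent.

No. Counterexample: with z=1, w=0, Expression 1 = 1 but Expression 2 = 0.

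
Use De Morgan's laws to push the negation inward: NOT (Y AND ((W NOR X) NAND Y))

NOT Y OR NOT ((W NOR X) NAND Y)
De Morgan's: NOT(AND of terms) = OR of negations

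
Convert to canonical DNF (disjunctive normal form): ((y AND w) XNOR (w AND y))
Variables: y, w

(NOT y AND NOT w) OR (NOT y AND w) OR (y AND NOT w) OR (y AND w)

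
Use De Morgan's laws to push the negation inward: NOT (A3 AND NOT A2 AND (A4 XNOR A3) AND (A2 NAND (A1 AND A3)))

NOT A3 OR A2 OR NOT (A4 XNOR A3) OR NOT (A2 NAND (A1 AND A3))
De Morgan's: NOT(AND of terms) = OR of negations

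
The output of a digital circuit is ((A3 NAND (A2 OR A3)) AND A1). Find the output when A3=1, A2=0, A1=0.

Substituting: ((1 NAND (0 OR 1)) AND 0)
= 0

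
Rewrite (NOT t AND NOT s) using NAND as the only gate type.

(((t NAND t) NAND (s NAND s)) NAND ((t NAND t) NAND (s NAND s)))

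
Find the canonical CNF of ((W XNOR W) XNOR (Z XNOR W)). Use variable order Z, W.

(Z OR NOT W) AND (NOT Z OR W)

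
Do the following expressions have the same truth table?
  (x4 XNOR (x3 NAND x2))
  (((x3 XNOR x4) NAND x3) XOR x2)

No. Counterexample: with x3=0, x2=0, x4=0, Expression 1 = 0 but Expression 2 = 1.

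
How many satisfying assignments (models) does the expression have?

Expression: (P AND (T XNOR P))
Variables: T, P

Satisfying assignments: (1,1)
Count: 1 out of 4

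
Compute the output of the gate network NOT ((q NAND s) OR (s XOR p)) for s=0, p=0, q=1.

Substituting: NOT ((1 NAND 0) OR (0 XOR 0))
= 0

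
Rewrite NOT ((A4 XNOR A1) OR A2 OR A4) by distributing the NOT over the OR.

NOT (A4 XNOR A1) AND NOT A2 AND NOT A4
De Morgan's: NOT(OR of terms) = AND of negations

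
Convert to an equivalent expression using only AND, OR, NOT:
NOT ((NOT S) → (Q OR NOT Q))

(NOT S) AND NOT (Q OR NOT Q)
(Negated implication: NOT(A → B) = A AND NOT B)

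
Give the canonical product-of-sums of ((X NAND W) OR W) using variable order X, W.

ΠM() = TRUE (no maxterms)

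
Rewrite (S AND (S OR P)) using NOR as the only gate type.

((S NOR S) NOR (((S NOR P) NOR (S NOR P)) NOR ((S NOR P) NOR (S NOR P))))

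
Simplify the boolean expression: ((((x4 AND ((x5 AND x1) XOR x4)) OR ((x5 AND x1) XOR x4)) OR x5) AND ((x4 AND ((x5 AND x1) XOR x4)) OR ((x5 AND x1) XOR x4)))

By absorption (E AND (E OR v) = E) then absorption (E OR (E AND v) = E):
= ((x5 AND x1) XOR x4)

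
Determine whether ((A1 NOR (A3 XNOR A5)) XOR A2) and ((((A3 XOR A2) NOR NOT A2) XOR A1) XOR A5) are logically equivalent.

No. Counterexample: with A3=0, A1=0, A2=1, A5=0, Expression 1 = 1 but Expression 2 = 0.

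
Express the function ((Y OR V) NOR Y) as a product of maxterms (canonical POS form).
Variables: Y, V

ΠM(1, 2, 3) = (Y OR NOT V) AND (NOT Y OR V) AND (NOT Y OR NOT V)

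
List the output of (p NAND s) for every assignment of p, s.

p | s | Output
--------------
0 | 0 | 1
0 | 1 | 1
1 | 0 | 1
1 | 1 | 0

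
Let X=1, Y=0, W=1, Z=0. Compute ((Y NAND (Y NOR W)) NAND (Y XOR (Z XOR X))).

Substituting: ((0 NAND (0 NOR 1)) NAND (0 XOR (0 XOR 1)))
= 0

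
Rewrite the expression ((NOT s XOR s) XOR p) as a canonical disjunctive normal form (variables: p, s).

(NOT p AND NOT s) OR (NOT p AND s)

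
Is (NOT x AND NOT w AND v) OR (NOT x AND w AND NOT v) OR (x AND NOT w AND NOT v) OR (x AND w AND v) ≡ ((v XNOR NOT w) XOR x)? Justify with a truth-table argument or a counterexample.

Yes, they are equivalent — the two output columns agree on all 8 assignments:
x | w | v | Expression 1 | Expression 2
---------------------------------------
0 | 0 | 0 | 0 | 0
0 | 0 | 1 | 1 | 1
0 | 1 | 0 | 1 | 1
0 | 1 | 1 | 0 | 0
1 | 0 | 0 | 1 | 1
1 | 0 | 1 | 0 | 0
1 | 1 | 0 | 0 | 0
1 | 1 | 1 | 1 | 1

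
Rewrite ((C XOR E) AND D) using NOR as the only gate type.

((((((C NOR E) NOR (C NOR E)) NOR ((C NOR E) NOR (C NOR E))) NOR ((((C NOR C) NOR (E NOR E)) NOR ((C NOR C) NOR (E NOR E))) NOR (((C NOR C) NOR (E NOR E)) NOR ((C NOR C) NOR (E NOR E))))) NOR ((((C NOR E) NOR (C NOR E)) NOR ((C NOR E) NOR (C NOR E))) NOR ((((C NOR C) NOR (E NOR E)) NOR ((C NOR C) NOR (E NOR E))) NOR (((C NOR C) NOR (E NOR E)) NOR ((C NOR C) NOR (E NOR E)))))) NOR (D NOR D))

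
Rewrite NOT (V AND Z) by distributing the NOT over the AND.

NOT V OR NOT Z
De Morgan's: NOT(AND of terms) = OR of negations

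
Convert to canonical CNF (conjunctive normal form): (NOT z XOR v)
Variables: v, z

(v OR NOT z) AND (NOT v OR z)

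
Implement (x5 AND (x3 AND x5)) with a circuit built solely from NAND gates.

((x5 NAND ((x3 NAND x5) NAND (x3 NAND x5))) NAND (x5 NAND ((x3 NAND x5) NAND (x3 NAND x5))))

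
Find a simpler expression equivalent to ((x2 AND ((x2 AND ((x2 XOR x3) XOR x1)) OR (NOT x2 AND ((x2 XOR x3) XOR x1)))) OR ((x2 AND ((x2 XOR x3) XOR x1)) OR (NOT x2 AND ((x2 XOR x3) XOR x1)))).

By absorption (E OR (E AND v) = E) then distribution ((E AND v) OR (E AND NOT v) = E):
= ((x2 XOR x3) XOR x1)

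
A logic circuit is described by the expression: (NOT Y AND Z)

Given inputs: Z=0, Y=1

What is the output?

Substituting: (NOT 1 AND 0)
= 0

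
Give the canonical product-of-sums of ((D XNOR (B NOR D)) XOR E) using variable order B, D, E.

ΠM(0, 2, 5, 6) = (B OR D OR E) AND (B OR NOT D OR E) AND (NOT B OR D OR NOT E) AND (NOT B OR NOT D OR E)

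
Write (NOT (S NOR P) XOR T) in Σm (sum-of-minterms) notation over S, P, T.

Σm(1, 2, 4, 6) = (NOT S AND NOT P AND T) OR (NOT S AND P AND NOT T) OR (S AND NOT P AND NOT T) OR (S AND P AND NOT T)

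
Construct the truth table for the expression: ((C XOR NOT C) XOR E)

E | C | Output
--------------
0 | 0 | 1
0 | 1 | 1
1 | 0 | 0
1 | 1 | 0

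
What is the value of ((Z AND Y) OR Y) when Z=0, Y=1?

Substituting: ((0 AND 1) OR 1)
= 1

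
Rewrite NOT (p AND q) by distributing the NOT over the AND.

NOT p OR NOT q
De Morgan's: NOT(AND of terms) = OR of negations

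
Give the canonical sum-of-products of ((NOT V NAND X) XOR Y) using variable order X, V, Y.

Σm(0, 2, 5, 6) = (NOT X AND NOT V AND NOT Y) OR (NOT X AND V AND NOT Y) OR (X AND NOT V AND Y) OR (X AND V AND NOT Y)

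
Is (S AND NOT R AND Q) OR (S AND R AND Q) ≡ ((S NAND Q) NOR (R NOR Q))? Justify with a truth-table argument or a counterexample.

Yes, they are equivalent — the two output columns agree on all 8 assignments:
S | R | Q | Expression 1 | Expression 2
---------------------------------------
0 | 0 | 0 | 0 | 0
0 | 0 | 1 | 0 | 0
0 | 1 | 0 | 0 | 0
0 | 1 | 1 | 0 | 0
1 | 0 | 0 | 0 | 0
1 | 0 | 1 | 1 | 1
1 | 1 | 0 | 0 | 0
1 | 1 | 1 | 1 | 1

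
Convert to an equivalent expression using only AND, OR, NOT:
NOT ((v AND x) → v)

(v AND x) AND NOT v
(Negated implication: NOT(A → B) = A AND NOT B)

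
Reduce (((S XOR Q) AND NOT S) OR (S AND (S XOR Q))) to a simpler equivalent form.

By distribution ((E AND v) OR (E AND NOT v) = E):
= (S XOR Q)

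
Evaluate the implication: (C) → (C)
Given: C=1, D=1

Antecedent (C) = 1; consequent (C) = 1.
1 → 1 = 1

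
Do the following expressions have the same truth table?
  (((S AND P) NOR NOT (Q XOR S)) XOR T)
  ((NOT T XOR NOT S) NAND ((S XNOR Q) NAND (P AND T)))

No. Counterexample: with P=0, Q=0, S=0, T=0, Expression 1 = 0 but Expression 2 = 1.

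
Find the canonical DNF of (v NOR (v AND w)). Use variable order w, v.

(NOT w AND NOT v) OR (w AND NOT v)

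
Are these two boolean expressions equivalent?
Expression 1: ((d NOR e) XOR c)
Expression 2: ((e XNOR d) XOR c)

No. Counterexample: with e=1, d=1, c=0, Expression 1 = 0 but Expression 2 = 1.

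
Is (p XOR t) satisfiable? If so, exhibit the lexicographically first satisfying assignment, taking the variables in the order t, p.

t=0, p=1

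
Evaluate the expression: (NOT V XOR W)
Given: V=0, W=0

Substituting: (NOT 0 XOR 0)
= 1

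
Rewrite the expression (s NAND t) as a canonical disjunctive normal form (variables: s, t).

(NOT s AND NOT t) OR (NOT s AND t) OR (s AND NOT t)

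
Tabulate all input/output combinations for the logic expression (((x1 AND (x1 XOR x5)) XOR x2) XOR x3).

x1 | x2 | x5 | x3 | Output
--------------------------
0 | 0 | 0 | 0 | 0
0 | 0 | 0 | 1 | 1
0 | 0 | 1 | 0 | 0
0 | 0 | 1 | 1 | 1
0 | 1 | 0 | 0 | 1
0 | 1 | 0 | 1 | 0
0 | 1 | 1 | 0 | 1
0 | 1 | 1 | 1 | 0
1 | 0 | 0 | 0 | 1
1 | 0 | 0 | 1 | 0
1 | 0 | 1 | 0 | 0
1 | 0 | 1 | 1 | 1
1 | 1 | 0 | 0 | 0
1 | 1 | 0 | 1 | 1
1 | 1 | 1 | 0 | 1
1 | 1 | 1 | 1 | 0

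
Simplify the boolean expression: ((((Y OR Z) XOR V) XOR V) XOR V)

By XOR self-cancellation ((E XOR v) XOR v = E):
= ((Y OR Z) XOR V)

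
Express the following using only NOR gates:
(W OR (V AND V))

((W NOR ((V NOR V) NOR (V NOR V))) NOR (W NOR ((V NOR V) NOR (V NOR V))))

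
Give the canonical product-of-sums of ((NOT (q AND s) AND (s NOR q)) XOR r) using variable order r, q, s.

ΠM(1, 2, 3, 4) = (r OR q OR NOT s) AND (r OR NOT q OR s) AND (r OR NOT q OR NOT s) AND (NOT r OR q OR s)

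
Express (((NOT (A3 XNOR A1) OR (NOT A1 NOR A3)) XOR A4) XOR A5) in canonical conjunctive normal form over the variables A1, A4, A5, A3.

(A1 OR A4 OR A5 OR A3) AND (A1 OR A4 OR NOT A5 OR NOT A3) AND (A1 OR NOT A4 OR A5 OR NOT A3) AND (A1 OR NOT A4 OR NOT A5 OR A3) AND (NOT A1 OR A4 OR A5 OR NOT A3) AND (NOT A1 OR A4 OR NOT A5 OR A3) AND (NOT A1 OR NOT A4 OR A5 OR A3) AND (NOT A1 OR NOT A4 OR NOT A5 OR NOT A3)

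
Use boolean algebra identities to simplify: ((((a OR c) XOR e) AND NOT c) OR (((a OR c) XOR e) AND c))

By distribution ((E AND v) OR (E AND NOT v) = E):
= ((a OR c) XOR e)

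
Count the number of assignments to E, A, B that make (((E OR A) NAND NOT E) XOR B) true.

Satisfying assignments: (0,0,0), (0,1,1), (1,0,0), (1,1,0)
Count: 4 out of 8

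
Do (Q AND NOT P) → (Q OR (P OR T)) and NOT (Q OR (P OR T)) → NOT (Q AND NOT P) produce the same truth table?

Yes, Contrapositive is always equivalent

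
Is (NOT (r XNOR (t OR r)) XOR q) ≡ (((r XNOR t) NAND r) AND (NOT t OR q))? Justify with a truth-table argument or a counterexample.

No. Counterexample: with t=0, q=0, r=0, Expression 1 = 0 but Expression 2 = 1.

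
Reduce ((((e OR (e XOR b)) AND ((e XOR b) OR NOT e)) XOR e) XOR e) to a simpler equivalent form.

By XOR self-cancellation ((E XOR v) XOR v = E) then distribution ((E OR v) AND (E OR NOT v) = E):
= (e XOR b)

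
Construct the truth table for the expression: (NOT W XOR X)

X | W | Output
--------------
0 | 0 | 1
0 | 1 | 0
1 | 0 | 0
1 | 1 | 1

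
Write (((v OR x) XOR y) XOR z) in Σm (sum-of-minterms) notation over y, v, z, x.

Σm(1, 2, 4, 5, 8, 11, 14, 15) = (NOT y AND NOT v AND NOT z AND x) OR (NOT y AND NOT v AND z AND NOT x) OR (NOT y AND v AND NOT z AND NOT x) OR (NOT y AND v AND NOT z AND x) OR (y AND NOT v AND NOT z AND NOT x) OR (y AND NOT v AND z AND x) OR (y AND v AND z AND NOT x) OR (y AND v AND z AND x)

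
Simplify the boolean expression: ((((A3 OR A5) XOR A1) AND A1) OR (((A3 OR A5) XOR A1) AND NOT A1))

By distribution ((E AND v) OR (E AND NOT v) = E):
= ((A3 OR A5) XOR A1)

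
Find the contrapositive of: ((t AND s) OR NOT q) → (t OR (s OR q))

Contrapositive: NOT (t OR (s OR q)) → NOT ((t AND s) OR NOT q)
Note: A statement and its contrapositive are logically equivalent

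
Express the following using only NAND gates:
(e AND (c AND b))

((e NAND ((c NAND b) NAND (c NAND b))) NAND (e NAND ((c NAND b) NAND (c NAND b))))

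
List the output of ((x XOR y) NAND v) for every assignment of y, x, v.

y | x | v | Output
------------------
0 | 0 | 0 | 1
0 | 0 | 1 | 1
0 | 1 | 0 | 1
0 | 1 | 1 | 0
1 | 0 | 0 | 1
1 | 0 | 1 | 0
1 | 1 | 0 | 1
1 | 1 | 1 | 1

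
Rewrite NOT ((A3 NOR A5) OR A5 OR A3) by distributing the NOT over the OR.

NOT (A3 NOR A5) AND NOT A5 AND NOT A3
De Morgan's: NOT(OR of terms) = AND of negations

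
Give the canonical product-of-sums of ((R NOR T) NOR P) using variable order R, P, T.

ΠM(0, 2, 3, 6, 7) = (R OR P OR T) AND (R OR NOT P OR T) AND (R OR NOT P OR NOT T) AND (NOT R OR NOT P OR T) AND (NOT R OR NOT P OR NOT T)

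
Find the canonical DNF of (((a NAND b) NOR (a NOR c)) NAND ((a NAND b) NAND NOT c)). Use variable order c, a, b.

(NOT c AND NOT a AND NOT b) OR (NOT c AND NOT a AND b) OR (NOT c AND a AND NOT b) OR (c AND NOT a AND NOT b) OR (c AND NOT a AND b) OR (c AND a AND NOT b)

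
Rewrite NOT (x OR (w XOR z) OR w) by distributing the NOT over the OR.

NOT x AND NOT (w XOR z) AND NOT w
De Morgan's: NOT(OR of terms) = AND of negations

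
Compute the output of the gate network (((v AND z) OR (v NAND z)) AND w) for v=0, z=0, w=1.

Substituting: (((0 AND 0) OR (0 NAND 0)) AND 1)
= 1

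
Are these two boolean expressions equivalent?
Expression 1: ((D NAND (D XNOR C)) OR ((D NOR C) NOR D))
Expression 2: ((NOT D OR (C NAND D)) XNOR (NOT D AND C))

No. Counterexample: with D=0, C=0, Expression 1 = 1 but Expression 2 = 0.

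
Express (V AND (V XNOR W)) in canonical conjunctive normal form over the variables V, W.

(V OR W) AND (V OR NOT W) AND (NOT V OR W)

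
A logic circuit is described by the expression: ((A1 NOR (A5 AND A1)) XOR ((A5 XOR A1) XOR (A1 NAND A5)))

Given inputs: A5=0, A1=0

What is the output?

Substituting: ((0 NOR (0 AND 0)) XOR ((0 XOR 0) XOR (0 NAND 0)))
= 0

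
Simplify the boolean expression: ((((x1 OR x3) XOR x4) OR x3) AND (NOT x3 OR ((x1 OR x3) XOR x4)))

By distribution ((E OR v) AND (E OR NOT v) = E):
= ((x1 OR x3) XOR x4)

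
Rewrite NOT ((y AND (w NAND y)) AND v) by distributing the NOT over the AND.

NOT (y AND (w NAND y)) OR NOT v
De Morgan's: NOT(AND of terms) = OR of negations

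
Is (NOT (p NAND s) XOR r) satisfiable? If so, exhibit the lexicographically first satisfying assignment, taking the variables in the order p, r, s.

p=0, r=1, s=0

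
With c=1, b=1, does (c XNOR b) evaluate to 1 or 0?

Substituting: (1 XNOR 1)
= 1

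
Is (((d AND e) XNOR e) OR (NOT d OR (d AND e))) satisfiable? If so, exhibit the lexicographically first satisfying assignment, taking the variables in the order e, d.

e=0, d=0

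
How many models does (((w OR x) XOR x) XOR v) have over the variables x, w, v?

Satisfying assignments: (0,0,1), (0,1,0), (1,0,1), (1,1,1)
Count: 4 out of 8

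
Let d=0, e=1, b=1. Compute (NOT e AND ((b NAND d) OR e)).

Substituting: (NOT 1 AND ((1 NAND 0) OR 1))
= 0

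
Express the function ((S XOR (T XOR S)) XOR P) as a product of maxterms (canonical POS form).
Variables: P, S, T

ΠM(0, 2, 5, 7) = (P OR S OR T) AND (P OR NOT S OR T) AND (NOT P OR S OR NOT T) AND (NOT P OR NOT S OR NOT T)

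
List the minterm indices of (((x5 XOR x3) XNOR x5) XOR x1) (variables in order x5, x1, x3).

Σm(0, 3, 4, 7) = (NOT x5 AND NOT x1 AND NOT x3) OR (NOT x5 AND x1 AND x3) OR (x5 AND NOT x1 AND NOT x3) OR (x5 AND x1 AND x3)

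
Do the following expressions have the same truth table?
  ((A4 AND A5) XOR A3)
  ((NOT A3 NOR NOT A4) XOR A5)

No. Counterexample: with A4=0, A3=0, A5=1, Expression 1 = 0 but Expression 2 = 1.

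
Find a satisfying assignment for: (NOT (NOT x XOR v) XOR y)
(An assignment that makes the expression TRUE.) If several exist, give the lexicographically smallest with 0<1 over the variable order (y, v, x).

y=0, v=0, x=1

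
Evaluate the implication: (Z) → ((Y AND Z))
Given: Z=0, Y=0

Antecedent (Z) = 0; consequent ((Y AND Z)) = 0.
0 → 0 = 1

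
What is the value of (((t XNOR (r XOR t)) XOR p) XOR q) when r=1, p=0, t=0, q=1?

Substituting: (((0 XNOR (1 XOR 0)) XOR 0) XOR 1)
= 1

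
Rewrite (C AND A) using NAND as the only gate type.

((C NAND A) NAND (C NAND A))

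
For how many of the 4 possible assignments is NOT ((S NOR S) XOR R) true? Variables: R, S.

Satisfying assignments: (0,1), (1,0)
Count: 2 out of 4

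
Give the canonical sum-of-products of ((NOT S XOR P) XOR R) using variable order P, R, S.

Σm(0, 3, 5, 6) = (NOT P AND NOT R AND NOT S) OR (NOT P AND R AND S) OR (P AND NOT R AND S) OR (P AND R AND NOT S)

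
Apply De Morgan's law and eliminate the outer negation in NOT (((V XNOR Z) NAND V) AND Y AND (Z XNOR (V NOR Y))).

NOT ((V XNOR Z) NAND V) OR NOT Y OR NOT (Z XNOR (V NOR Y))
De Morgan's: NOT(AND of terms) = OR of negations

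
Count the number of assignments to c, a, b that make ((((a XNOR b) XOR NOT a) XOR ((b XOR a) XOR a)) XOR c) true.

Satisfying assignments: (1,0,0), (1,0,1), (1,1,0), (1,1,1)
Count: 4 out of 8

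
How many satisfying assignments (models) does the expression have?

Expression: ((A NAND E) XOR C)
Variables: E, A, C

Satisfying assignments: (0,0,0), (0,1,0), (1,0,0), (1,1,1)
Count: 4 out of 8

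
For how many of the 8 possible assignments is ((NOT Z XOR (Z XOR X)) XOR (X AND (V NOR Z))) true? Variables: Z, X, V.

Satisfying assignments: (0,0,0), (0,0,1), (0,1,0), (1,0,0), (1,0,1)
Count: 5 out of 8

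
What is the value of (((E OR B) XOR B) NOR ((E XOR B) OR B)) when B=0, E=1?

Substituting: (((1 OR 0) XOR 0) NOR ((1 XOR 0) OR 0))
= 0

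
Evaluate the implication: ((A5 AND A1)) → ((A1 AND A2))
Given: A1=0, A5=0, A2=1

Antecedent ((A5 AND A1)) = 0; consequent ((A1 AND A2)) = 0.
0 → 0 = 1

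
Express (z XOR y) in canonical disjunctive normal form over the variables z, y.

(NOT z AND y) OR (z AND NOT y)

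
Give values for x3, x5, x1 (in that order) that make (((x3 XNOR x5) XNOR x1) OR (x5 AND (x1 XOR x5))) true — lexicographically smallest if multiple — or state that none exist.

x3=0, x5=0, x1=1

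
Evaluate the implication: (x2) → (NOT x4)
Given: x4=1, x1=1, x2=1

Antecedent (x2) = 1; consequent (NOT x4) = 0.
1 → 0 = 0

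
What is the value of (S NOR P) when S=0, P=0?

Substituting: (0 NOR 0)
= 1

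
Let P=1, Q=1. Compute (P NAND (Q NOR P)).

Substituting: (1 NAND (1 NOR 1))
= 1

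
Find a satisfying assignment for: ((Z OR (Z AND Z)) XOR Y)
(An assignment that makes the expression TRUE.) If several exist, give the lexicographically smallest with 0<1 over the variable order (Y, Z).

Y=0, Z=1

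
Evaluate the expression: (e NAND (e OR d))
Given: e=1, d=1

Substituting: (1 NAND (1 OR 1))
= 0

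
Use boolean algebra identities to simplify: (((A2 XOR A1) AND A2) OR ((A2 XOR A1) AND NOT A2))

By distribution ((E AND v) OR (E AND NOT v) = E):
= (A2 XOR A1)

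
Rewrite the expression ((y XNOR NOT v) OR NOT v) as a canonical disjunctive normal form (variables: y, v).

(NOT y AND NOT v) OR (NOT y AND v) OR (y AND NOT v)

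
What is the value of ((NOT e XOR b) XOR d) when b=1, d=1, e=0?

Substituting: ((NOT 0 XOR 1) XOR 1)
= 1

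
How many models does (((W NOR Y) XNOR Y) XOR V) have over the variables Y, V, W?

Satisfying assignments: (0,0,1), (0,1,0), (1,1,0), (1,1,1)
Count: 4 out of 8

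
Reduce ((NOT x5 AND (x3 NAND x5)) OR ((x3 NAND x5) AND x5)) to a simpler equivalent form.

By distribution ((E AND v) OR (E AND NOT v) = E):
= (x3 NAND x5)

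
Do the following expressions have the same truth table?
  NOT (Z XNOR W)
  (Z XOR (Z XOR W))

No. Counterexample: with Z=1, W=0, Expression 1 = 1 but Expression 2 = 0.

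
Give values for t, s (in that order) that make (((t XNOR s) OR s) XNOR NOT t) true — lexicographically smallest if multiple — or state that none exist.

t=0, s=0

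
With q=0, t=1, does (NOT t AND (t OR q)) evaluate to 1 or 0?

Substituting: (NOT 1 AND (1 OR 0))
= 0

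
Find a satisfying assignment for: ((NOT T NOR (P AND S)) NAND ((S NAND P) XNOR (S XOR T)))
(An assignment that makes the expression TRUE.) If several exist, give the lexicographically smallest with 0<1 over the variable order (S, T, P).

S=0, T=0, P=0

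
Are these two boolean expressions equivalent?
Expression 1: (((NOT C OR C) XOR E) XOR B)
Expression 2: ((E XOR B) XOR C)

No. Counterexample: with E=0, B=0, C=0, Expression 1 = 1 but Expression 2 = 0.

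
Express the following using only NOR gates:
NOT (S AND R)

(((S NOR S) NOR (R NOR R)) NOR ((S NOR S) NOR (R NOR R)))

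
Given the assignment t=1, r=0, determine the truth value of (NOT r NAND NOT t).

Substituting: (NOT 0 NAND NOT 1)
= 1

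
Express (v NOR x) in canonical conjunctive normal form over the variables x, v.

(x OR NOT v) AND (NOT x OR v) AND (NOT x OR NOT v)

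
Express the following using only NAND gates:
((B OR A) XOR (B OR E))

((((B NAND B) NAND (A NAND A)) NAND (((B NAND B) NAND (A NAND A)) NAND ((B NAND B) NAND (E NAND E)))) NAND (((B NAND B) NAND (E NAND E)) NAND (((B NAND B) NAND (A NAND A)) NAND ((B NAND B) NAND (E NAND E)))))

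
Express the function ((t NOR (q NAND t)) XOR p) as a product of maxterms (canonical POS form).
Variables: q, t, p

ΠM(0, 2, 4, 6) = (q OR t OR p) AND (q OR NOT t OR p) AND (NOT q OR t OR p) AND (NOT q OR NOT t OR p)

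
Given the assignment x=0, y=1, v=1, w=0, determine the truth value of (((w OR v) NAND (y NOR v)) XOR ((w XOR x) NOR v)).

Substituting: (((0 OR 1) NAND (1 NOR 1)) XOR ((0 XOR 0) NOR 1))
= 1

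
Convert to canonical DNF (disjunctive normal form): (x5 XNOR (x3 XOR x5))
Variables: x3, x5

(NOT x3 AND NOT x5) OR (NOT x3 AND x5)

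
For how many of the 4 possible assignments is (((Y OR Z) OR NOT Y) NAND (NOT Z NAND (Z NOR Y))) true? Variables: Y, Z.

Satisfying assignments: (0,0)
Count: 1 out of 4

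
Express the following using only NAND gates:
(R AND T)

((R NAND T) NAND (R NAND T))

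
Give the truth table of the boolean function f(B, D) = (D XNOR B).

B | D | Output
--------------
0 | 0 | 1
0 | 1 | 0
1 | 0 | 0
1 | 1 | 1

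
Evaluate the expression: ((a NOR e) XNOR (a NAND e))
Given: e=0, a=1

Substituting: ((1 NOR 0) XNOR (1 NAND 0))
= 0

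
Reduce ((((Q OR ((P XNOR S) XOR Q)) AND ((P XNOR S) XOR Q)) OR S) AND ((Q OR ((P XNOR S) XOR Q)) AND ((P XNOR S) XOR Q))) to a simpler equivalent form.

By absorption (E AND (E OR v) = E) then absorption (E AND (E OR v) = E):
= ((P XNOR S) XOR Q)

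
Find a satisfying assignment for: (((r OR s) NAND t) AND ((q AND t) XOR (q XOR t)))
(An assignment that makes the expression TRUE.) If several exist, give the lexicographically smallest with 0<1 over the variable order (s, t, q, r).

s=0, t=0, q=1, r=0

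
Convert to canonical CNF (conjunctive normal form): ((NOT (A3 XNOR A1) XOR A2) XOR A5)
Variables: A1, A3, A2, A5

(A1 OR A3 OR A2 OR A5) AND (A1 OR A3 OR NOT A2 OR NOT A5) AND (A1 OR NOT A3 OR A2 OR NOT A5) AND (A1 OR NOT A3 OR NOT A2 OR A5) AND (NOT A1 OR A3 OR A2 OR NOT A5) AND (NOT A1 OR A3 OR NOT A2 OR A5) AND (NOT A1 OR NOT A3 OR A2 OR A5) AND (NOT A1 OR NOT A3 OR NOT A2 OR NOT A5)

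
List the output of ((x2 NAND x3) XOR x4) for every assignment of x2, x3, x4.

x2 | x3 | x4 | Output
---------------------
0 | 0 | 0 | 1
0 | 0 | 1 | 0
0 | 1 | 0 | 1
0 | 1 | 1 | 0
1 | 0 | 0 | 1
1 | 0 | 1 | 0
1 | 1 | 0 | 0
1 | 1 | 1 | 1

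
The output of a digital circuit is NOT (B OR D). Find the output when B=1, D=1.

Substituting: NOT (1 OR 1)
= 0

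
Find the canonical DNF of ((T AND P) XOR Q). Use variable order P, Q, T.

(NOT P AND Q AND NOT T) OR (NOT P AND Q AND T) OR (P AND NOT Q AND T) OR (P AND Q AND NOT T)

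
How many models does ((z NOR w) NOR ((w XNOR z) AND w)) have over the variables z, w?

Satisfying assignments: (0,1), (1,0)
Count: 2 out of 4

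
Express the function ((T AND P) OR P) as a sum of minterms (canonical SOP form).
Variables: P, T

Σm(2, 3) = (P AND NOT T) OR (P AND T)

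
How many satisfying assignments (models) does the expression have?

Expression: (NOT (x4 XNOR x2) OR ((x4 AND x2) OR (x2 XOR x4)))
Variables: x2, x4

Satisfying assignments: (0,1), (1,0), (1,1)
Count: 3 out of 4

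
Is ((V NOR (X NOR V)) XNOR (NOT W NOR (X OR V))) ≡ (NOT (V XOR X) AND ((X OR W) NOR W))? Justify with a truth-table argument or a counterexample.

No. Counterexample: with W=0, X=0, V=1, Expression 1 = 1 but Expression 2 = 0.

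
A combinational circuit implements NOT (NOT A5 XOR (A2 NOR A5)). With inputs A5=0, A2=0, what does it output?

Substituting: NOT (NOT 0 XOR (0 NOR 0))
= 1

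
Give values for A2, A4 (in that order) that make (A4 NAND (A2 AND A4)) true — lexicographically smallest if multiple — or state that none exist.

A2=0, A4=0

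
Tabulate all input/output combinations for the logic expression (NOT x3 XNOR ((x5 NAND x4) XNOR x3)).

x3 | x4 | x5 | Output
---------------------
0 | 0 | 0 | 0
0 | 0 | 1 | 0
0 | 1 | 0 | 0
0 | 1 | 1 | 1
1 | 0 | 0 | 0
1 | 0 | 1 | 0
1 | 1 | 0 | 0
1 | 1 | 1 | 1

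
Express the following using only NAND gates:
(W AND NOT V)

((W NAND (V NAND V)) NAND (W NAND (V NAND V)))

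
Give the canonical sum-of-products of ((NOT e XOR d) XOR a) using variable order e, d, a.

Σm(0, 3, 5, 6) = (NOT e AND NOT d AND NOT a) OR (NOT e AND d AND a) OR (e AND NOT d AND a) OR (e AND d AND NOT a)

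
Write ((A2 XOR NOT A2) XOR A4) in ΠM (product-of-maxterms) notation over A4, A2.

ΠM(2, 3) = (NOT A4 OR A2) AND (NOT A4 OR NOT A2)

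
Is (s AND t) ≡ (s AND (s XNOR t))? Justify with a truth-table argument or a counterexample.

Yes, they are equivalent — the two output columns agree on all 4 assignments:
s | t | Expression 1 | Expression 2
-----------------------------------
0 | 0 | 0 | 0
0 | 1 | 0 | 0
1 | 0 | 0 | 0
1 | 1 | 1 | 1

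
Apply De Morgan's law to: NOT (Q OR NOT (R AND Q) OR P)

NOT Q AND (R AND Q) AND NOT P
De Morgan's: NOT(OR of terms) = AND of negations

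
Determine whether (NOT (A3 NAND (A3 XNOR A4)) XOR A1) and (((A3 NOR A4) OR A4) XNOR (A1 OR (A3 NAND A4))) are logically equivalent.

No. Counterexample: with A1=0, A4=0, A3=0, Expression 1 = 0 but Expression 2 = 1.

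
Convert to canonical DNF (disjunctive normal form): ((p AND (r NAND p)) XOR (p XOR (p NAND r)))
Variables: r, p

(NOT r AND NOT p) OR (NOT r AND p) OR (r AND NOT p) OR (r AND p)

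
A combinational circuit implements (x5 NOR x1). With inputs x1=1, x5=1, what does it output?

Substituting: (1 NOR 1)
= 0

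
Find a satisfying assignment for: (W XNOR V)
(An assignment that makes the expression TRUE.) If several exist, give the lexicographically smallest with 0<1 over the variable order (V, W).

V=0, W=0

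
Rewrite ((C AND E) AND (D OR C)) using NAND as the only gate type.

((((C NAND E) NAND (C NAND E)) NAND ((D NAND D) NAND (C NAND C))) NAND (((C NAND E) NAND (C NAND E)) NAND ((D NAND D) NAND (C NAND C))))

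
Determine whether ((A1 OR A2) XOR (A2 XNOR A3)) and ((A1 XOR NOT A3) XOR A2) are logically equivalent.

No. Counterexample: with A1=0, A3=0, A2=1, Expression 1 = 1 but Expression 2 = 0.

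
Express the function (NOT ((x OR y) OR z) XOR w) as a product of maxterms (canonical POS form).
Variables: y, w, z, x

ΠM(1, 2, 3, 4, 8, 9, 10, 11) = (y OR w OR z OR NOT x) AND (y OR w OR NOT z OR x) AND (y OR w OR NOT z OR NOT x) AND (y OR NOT w OR z OR x) AND (NOT y OR w OR z OR x) AND (NOT y OR w OR z OR NOT x) AND (NOT y OR w OR NOT z OR x) AND (NOT y OR w OR NOT z OR NOT x)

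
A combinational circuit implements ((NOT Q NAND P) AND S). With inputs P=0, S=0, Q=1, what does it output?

Substituting: ((NOT 1 NAND 0) AND 0)
= 0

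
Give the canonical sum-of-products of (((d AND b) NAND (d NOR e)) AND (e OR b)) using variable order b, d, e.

Σm(1, 3, 4, 5, 6, 7) = (NOT b AND NOT d AND e) OR (NOT b AND d AND e) OR (b AND NOT d AND NOT e) OR (b AND NOT d AND e) OR (b AND d AND NOT e) OR (b AND d AND e)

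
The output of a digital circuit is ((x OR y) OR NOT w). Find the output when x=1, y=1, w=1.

Substituting: ((1 OR 1) OR NOT 1)
= 1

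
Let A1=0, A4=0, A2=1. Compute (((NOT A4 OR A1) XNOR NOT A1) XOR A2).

Substituting: (((NOT 0 OR 0) XNOR NOT 0) XOR 1)
= 0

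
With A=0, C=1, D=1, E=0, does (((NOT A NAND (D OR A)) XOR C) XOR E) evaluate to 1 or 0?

Substituting: (((NOT 0 NAND (1 OR 0)) XOR 1) XOR 0)
= 1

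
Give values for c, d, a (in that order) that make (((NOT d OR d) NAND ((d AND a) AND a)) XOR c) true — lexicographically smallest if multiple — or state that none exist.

c=0, d=0, a=0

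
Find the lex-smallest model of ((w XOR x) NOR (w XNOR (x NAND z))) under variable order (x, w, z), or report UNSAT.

x=0, w=0, z=0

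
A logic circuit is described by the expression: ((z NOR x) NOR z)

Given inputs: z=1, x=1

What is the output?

Substituting: ((1 NOR 1) NOR 1)
= 0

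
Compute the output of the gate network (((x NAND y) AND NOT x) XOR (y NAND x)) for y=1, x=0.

Substituting: (((0 NAND 1) AND NOT 0) XOR (1 NAND 0))
= 0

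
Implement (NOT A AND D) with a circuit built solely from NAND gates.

(((A NAND A) NAND D) NAND ((A NAND A) NAND D))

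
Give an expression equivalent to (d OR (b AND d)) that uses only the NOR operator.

((d NOR ((b NOR b) NOR (d NOR d))) NOR (d NOR ((b NOR b) NOR (d NOR d))))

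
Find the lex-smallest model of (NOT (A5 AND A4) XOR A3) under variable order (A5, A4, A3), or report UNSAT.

A5=0, A4=0, A3=0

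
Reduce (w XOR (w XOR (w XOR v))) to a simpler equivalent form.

By XOR self-cancellation ((E XOR v) XOR v = E):
= (w XOR v)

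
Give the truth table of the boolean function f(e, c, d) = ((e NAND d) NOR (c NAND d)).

e | c | d | Output
------------------
0 | 0 | 0 | 0
0 | 0 | 1 | 0
0 | 1 | 0 | 0
0 | 1 | 1 | 0
1 | 0 | 0 | 0
1 | 0 | 1 | 0
1 | 1 | 0 | 0
1 | 1 | 1 | 1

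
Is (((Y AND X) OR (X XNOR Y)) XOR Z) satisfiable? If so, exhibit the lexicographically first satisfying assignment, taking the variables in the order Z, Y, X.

Z=0, Y=0, X=0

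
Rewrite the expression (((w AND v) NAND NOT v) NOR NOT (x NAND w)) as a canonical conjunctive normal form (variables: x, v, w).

(x OR v OR w) AND (x OR v OR NOT w) AND (x OR NOT v OR w) AND (x OR NOT v OR NOT w) AND (NOT x OR v OR w) AND (NOT x OR v OR NOT w) AND (NOT x OR NOT v OR w) AND (NOT x OR NOT v OR NOT w)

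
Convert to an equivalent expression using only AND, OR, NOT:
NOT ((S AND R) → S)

(S AND R) AND NOT S
(Negated implication: NOT(A → B) = A AND NOT B)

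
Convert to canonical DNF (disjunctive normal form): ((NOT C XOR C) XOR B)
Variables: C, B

(NOT C AND NOT B) OR (C AND NOT B)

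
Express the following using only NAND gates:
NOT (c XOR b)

(((c NAND (c NAND b)) NAND (b NAND (c NAND b))) NAND ((c NAND (c NAND b)) NAND (b NAND (c NAND b))))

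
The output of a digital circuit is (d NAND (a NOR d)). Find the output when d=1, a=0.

Substituting: (1 NAND (0 NOR 1))
= 1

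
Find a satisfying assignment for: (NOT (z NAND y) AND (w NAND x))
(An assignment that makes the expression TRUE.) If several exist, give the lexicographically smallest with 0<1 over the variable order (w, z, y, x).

w=0, z=1, y=1, x=0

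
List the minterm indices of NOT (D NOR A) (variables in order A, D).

Σm(1, 2, 3) = (NOT A AND D) OR (A AND NOT D) OR (A AND D)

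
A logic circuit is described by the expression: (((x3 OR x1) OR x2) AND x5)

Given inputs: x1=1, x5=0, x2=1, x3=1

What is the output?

Substituting: (((1 OR 1) OR 1) AND 0)
= 0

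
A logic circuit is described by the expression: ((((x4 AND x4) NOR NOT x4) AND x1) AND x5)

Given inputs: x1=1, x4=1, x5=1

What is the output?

Substituting: ((((1 AND 1) NOR NOT 1) AND 1) AND 1)
= 0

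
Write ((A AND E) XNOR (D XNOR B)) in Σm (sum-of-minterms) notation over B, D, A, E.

Σm(3, 4, 5, 6, 8, 9, 10, 15) = (NOT B AND NOT D AND A AND E) OR (NOT B AND D AND NOT A AND NOT E) OR (NOT B AND D AND NOT A AND E) OR (NOT B AND D AND A AND NOT E) OR (B AND NOT D AND NOT A AND NOT E) OR (B AND NOT D AND NOT A AND E) OR (B AND NOT D AND A AND NOT E) OR (B AND D AND A AND E)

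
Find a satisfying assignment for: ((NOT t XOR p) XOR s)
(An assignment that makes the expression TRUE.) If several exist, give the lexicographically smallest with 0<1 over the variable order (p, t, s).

p=0, t=0, s=0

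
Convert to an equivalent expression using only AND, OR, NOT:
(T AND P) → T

NOT (T AND P) OR T
(Implication elimination: A → B = NOT A OR B)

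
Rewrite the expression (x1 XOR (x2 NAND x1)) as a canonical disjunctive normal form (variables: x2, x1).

(NOT x2 AND NOT x1) OR (x2 AND NOT x1) OR (x2 AND x1)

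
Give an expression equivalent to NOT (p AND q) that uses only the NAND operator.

(((p NAND q) NAND (p NAND q)) NAND ((p NAND q) NAND (p NAND q)))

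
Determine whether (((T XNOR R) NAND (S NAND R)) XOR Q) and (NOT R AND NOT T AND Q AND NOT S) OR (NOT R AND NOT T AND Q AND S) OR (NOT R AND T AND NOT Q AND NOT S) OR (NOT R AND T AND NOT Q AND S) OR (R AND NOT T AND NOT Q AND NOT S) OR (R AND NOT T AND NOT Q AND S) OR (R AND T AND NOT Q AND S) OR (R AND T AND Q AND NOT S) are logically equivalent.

Yes, they are equivalent — the two output columns agree on all 16 assignments:
R | T | Q | S | Expression 1 | Expression 2
-------------------------------------------
0 | 0 | 0 | 0 | 0 | 0
0 | 0 | 0 | 1 | 0 | 0
0 | 0 | 1 | 0 | 1 | 1
0 | 0 | 1 | 1 | 1 | 1
0 | 1 | 0 | 0 | 1 | 1
0 | 1 | 0 | 1 | 1 | 1
0 | 1 | 1 | 0 | 0 | 0
0 | 1 | 1 | 1 | 0 | 0
1 | 0 | 0 | 0 | 1 | 1
1 | 0 | 0 | 1 | 1 | 1
1 | 0 | 1 | 0 | 0 | 0
1 | 0 | 1 | 1 | 0 | 0
1 | 1 | 0 | 0 | 0 | 0
1 | 1 | 0 | 1 | 1 | 1
1 | 1 | 1 | 0 | 1 | 1
1 | 1 | 1 | 1 | 0 | 0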